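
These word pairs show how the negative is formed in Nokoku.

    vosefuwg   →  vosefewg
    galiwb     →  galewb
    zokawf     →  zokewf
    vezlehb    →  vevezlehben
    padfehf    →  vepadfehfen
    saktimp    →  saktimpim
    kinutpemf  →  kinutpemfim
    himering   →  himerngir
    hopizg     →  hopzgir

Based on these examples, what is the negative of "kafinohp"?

vekafinohpen

galiwb and vezlehb both end in -b yet inflect differently (galewb, vevezlehben), so the final letter is not what conditions the rule; the second-to-last letter is.
"kafinohp" has second-to-last letter 'h'. The stems whose second-to-last letter is 'h' (vezlehb → vevezlehben, padfehf → vepadfehfen) add ve- … -en around the stem.
So kafinohp → vekafinohpen.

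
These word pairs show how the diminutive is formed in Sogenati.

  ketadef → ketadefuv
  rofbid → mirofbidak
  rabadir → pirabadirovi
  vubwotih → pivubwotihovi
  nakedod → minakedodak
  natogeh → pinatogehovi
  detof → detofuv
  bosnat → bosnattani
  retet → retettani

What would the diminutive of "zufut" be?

ketadef and retet both have last vowel 'e' yet inflect differently (ketadefuv, retettani), so the last vowel is not what conditions the rule; the final letter is.
"zufut" ends in -t. The stems ending in -t (retet → retettani, bosnat → bosnattani) double the final consonant and add -ani.
So zufut → zufuttani.

zufuttani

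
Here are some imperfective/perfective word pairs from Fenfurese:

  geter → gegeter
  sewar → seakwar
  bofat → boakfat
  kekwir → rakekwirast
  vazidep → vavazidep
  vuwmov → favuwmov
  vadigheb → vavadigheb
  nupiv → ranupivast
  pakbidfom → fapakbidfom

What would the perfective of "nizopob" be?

fanizopob

sewar and geter both end in -r yet inflect differently (seakwar, gegeter), so the final letter is not what conditions the rule; the last vowel is.
"nizopob" has last vowel 'o'. The stems whose last vowel is 'o' (vuwmov → favuwmov, pakbidfom → fapakbidfom) add the prefix fa-.
The other patterns: stems whose last vowel is 'a' insert -ak- after the first vowel; stems whose last vowel is 'e' repeat the first consonant+vowel as a prefix; stems whose last vowel is 'i' add ra- … -ast around the stem.
So nizopob → fanizopob.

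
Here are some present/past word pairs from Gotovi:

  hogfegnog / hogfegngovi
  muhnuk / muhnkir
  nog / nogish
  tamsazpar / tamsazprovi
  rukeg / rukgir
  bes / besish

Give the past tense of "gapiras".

gapirsovi

"gapiras" has 3 vowels. The stems with 3 vowels (hogfegnog → hogfegngovi, tamsazpar → tamsazprovi) delete the last vowel and add -ovi.
So gapiras → gapirsovi.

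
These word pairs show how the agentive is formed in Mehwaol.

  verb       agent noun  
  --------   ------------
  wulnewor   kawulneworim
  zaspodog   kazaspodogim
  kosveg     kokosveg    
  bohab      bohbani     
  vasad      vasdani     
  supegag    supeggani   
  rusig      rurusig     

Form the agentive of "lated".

supegag and zaspodog both end in -g yet inflect differently (supeggani, kazaspodogim), so the final letter is not what conditions the rule; the last vowel is.
"lated" has last vowel 'e'. The one such stem in the data (kosveg → kokosveg) repeats the first consonant+vowel as a prefix (as does rusig), so the same rule applies.
So lated → lalated.

lalated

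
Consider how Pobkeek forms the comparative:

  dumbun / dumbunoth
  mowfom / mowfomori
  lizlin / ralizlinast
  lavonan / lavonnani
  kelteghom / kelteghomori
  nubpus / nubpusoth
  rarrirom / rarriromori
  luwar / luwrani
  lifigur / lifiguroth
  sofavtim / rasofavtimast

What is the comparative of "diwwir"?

radiwwirast

lavonan and lizlin both end in -n yet inflect differently (lavonnani, ralizlinast), so the final letter is not what conditions the rule; the last vowel is.
"diwwir" has last vowel 'i'. The stems whose last vowel is 'i' (lizlin → ralizlinast, sofavtim → rasofavtimast) add ra- … -ast around the stem.
The other patterns: stems whose last vowel is 'o' add -ori; stems whose last vowel is 'a' delete the last vowel and add -ani; stems whose last vowel is 'u' add -oth.
So diwwir → radiwwirast.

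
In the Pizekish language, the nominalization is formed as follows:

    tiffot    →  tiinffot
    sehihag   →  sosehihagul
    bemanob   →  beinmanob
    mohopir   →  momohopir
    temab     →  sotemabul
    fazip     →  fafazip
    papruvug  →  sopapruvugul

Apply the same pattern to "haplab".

sohaplabul

"haplab" has last vowel 'a'. The stems whose last vowel is 'a' (sehihag → sosehihagul, temab → sotemabul) add so- … -ul around the stem.
So haplab → sohaplabul.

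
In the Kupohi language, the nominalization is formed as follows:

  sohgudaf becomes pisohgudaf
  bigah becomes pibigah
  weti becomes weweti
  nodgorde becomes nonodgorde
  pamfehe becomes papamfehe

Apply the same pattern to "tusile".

bigah and weti both have 2 vowels yet inflect differently (pibigah, weweti), so the number of vowels is not what conditions the rule; whether the stem ends in a vowel or a consonant is.
"tusile" ends in a vowel. The stems ending in a vowel (weti → weweti, nodgorde → nonodgorde, pamfehe → papamfehe) repeat the first consonant+vowel as a prefix.
The other pattern: stems ending in a consonant add the prefix pi-.
So tusile → tutusile.

tutusile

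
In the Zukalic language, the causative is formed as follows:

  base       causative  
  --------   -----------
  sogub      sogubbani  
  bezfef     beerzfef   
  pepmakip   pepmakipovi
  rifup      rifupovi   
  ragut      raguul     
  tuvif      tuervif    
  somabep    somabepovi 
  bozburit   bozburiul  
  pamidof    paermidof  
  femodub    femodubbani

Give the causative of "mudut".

muduul

femodub and ragut both have last vowel 'u' yet inflect differently (femodubbani, raguul), so the last vowel is not what conditions the rule; the final letter is.
"mudut" ends in -t. The stems ending in -t (ragut → raguul, bozburit → bozburiul) drop the final letter and add -ul.
So mudut → muduul.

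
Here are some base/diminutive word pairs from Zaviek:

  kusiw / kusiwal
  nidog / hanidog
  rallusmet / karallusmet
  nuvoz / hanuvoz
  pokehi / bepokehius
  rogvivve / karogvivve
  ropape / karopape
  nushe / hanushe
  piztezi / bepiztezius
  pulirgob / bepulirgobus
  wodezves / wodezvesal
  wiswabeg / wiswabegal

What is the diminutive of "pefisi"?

bepefisius

ropape and nushe both end in -e yet inflect differently (karopape, hanushe), so the final letter is not what conditions the rule; the first letter is.
"pefisi" begins with p-. The stems beginning with p- (pokehi → bepokehius, piztezi → bepiztezius, pulirgob → bepulirgobus) add be- … -us around the stem.
The other patterns: stems beginning with r- add the prefix ka-; stems beginning with n- add the prefix ha-; stems beginning with k- or w- add -al.
So pefisi → bepefisius.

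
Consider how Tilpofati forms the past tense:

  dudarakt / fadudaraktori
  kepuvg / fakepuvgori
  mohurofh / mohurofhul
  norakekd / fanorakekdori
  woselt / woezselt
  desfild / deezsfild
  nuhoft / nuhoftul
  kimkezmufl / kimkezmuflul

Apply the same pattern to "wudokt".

woselt and nuhoft both end in -t yet inflect differently (woezselt, nuhoftul), so the final letter is not what conditions the rule; the second-to-last letter is.
"wudokt" has second-to-last letter 'k'. The stems whose second-to-last letter is 'k' (dudarakt → fadudaraktori, norakekd → fanorakekdori) add fa- … -ori around the stem.
The other patterns: stems whose second-to-last letter is 'l' insert -ez- after the first vowel; stems whose second-to-last letter is 'f' add -ul.
So wudokt → fawudoktori.

fawudoktori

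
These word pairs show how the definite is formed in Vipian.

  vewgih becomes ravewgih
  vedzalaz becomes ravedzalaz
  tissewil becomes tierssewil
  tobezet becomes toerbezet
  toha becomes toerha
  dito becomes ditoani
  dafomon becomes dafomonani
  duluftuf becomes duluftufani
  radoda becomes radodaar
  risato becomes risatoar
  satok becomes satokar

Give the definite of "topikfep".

"topikfep" begins with t-. The stems beginning with t- (tissewil → tierssewil, tobezet → toerbezet, toha → toerha) insert -er- after the first vowel.
The other patterns: stems beginning with v- add the prefix ra-; stems beginning with d- add -ani; stems beginning with r- or s- add -ar.
So topikfep → toerpikfep.

toerpikfep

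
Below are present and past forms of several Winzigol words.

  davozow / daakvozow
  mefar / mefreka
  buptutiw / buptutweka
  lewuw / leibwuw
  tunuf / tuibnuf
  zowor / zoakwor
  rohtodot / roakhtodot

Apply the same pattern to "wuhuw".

wuibhuw

davozow and lewuw both end in -w yet inflect differently (daakvozow, leibwuw), so the final letter is not what conditions the rule; the last vowel is.
"wuhuw" has last vowel 'u'. The stems whose last vowel is 'u' (lewuw → leibwuw, tunuf → tuibnuf) insert -ib- after the first vowel.
So wuhuw → wuibhuw.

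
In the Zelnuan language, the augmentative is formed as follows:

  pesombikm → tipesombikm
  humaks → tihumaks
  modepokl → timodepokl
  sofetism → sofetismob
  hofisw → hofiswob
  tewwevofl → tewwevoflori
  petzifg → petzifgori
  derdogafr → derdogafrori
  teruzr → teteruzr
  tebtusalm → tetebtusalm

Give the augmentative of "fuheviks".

tifuheviks

"fuheviks" has second-to-last letter 'k'. The stems whose second-to-last letter is 'k' (pesombikm → tipesombikm, humaks → tihumaks, modepokl → timodepokl) add the prefix ti-.
So fuheviks → tifuheviks.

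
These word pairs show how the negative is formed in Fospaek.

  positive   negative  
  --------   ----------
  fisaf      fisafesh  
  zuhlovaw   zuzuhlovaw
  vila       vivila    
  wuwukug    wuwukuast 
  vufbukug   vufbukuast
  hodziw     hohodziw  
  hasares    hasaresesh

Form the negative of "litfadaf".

litfadafesh

zuhlovaw and fisaf both have last vowel 'a' yet inflect differently (zuzuhlovaw, fisafesh), so the last vowel is not what conditions the rule; the final letter is.
"litfadaf" ends in -f. The one such stem in the data (fisaf → fisafesh) adds -esh, so the same rule applies.
The other patterns: stems ending in -g drop the final letter and add -ast; stems ending in -a or -w repeat the first consonant+vowel as a prefix.
So litfadaf → litfadafesh.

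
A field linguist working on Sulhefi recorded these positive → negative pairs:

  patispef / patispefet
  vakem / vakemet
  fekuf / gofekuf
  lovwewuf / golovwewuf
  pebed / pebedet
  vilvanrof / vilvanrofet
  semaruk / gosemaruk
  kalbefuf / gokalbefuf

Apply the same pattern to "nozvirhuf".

fekuf and vilvanrof both end in -f yet inflect differently (gofekuf, vilvanrofet), so the final letter is not what conditions the rule; the last vowel is.
"nozvirhuf" has last vowel 'u'. The stems whose last vowel is 'u' (semaruk → gosemaruk, fekuf → gofekuf, lovwewuf → golovwewuf) add the prefix go-.
The other pattern: stems whose last vowel is 'e' or 'o' add -et.
So nozvirhuf → gonozvirhuf.

gonozvirhuf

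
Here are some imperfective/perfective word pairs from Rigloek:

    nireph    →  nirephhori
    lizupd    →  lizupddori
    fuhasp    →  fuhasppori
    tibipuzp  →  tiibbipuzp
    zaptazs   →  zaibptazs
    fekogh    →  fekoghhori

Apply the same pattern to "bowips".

"bowips" has second-to-last letter 'p'. The stems whose second-to-last letter is 'p' (lizupd → lizupddori, nireph → nirephhori) double the final consonant and add -ori.
The other pattern: stems whose second-to-last letter is 'z' insert -ib- after the first vowel.
So bowips → bowipssori.

bowipssori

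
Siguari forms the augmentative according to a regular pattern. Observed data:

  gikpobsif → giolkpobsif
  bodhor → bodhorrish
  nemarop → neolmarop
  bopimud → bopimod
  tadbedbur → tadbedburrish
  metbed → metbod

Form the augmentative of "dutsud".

tadbedbur and bopimud both have last vowel 'u' yet inflect differently (tadbedburrish, bopimod), so the last vowel is not what conditions the rule; the final letter is.
"dutsud" ends in -d. The stems ending in -d (bopimud → bopimod, metbed → metbod) change the last vowel to 'o'.
The other patterns: stems ending in -r double the final consonant and add -ish; stems ending in -f or -p insert -ol- after the first vowel.
So dutsud → dutsod.

dutsod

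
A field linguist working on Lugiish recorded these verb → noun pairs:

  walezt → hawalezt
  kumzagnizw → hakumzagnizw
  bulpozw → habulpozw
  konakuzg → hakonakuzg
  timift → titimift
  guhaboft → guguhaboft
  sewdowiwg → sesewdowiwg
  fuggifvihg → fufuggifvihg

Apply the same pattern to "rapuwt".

walezt and timift both end in -t yet inflect differently (hawalezt, titimift), so the final letter is not what conditions the rule; the second-to-last letter is.
"rapuwt" has second-to-last letter 'w'. The one such stem in the data (sewdowiwg → sesewdowiwg) repeats the first consonant+vowel as a prefix (as do timift, guhaboft), so the same rule applies.
The other pattern: stems whose second-to-last letter is 'z' add the prefix ha-.
So rapuwt → rarapuwt.

rarapuwt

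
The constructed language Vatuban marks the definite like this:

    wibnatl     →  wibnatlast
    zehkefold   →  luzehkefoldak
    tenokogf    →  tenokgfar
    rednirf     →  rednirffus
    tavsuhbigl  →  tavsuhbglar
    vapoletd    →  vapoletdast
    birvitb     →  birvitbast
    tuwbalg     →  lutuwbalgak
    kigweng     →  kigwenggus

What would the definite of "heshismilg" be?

zehkefold and vapoletd both end in -d yet inflect differently (luzehkefoldak, vapoletdast), so the final letter is not what conditions the rule; the second-to-last letter is.
"heshismilg" has second-to-last letter 'l'. The stems whose second-to-last letter is 'l' (tuwbalg → lutuwbalgak, zehkefold → luzehkefoldak) add lu- … -ak around the stem.
So heshismilg → luheshismilgak.

luheshismilgak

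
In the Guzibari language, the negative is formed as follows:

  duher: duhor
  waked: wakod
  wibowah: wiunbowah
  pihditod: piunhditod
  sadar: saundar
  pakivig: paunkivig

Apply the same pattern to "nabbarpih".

waked and pihditod both end in -d yet inflect differently (wakod, piunhditod), so the final letter is not what conditions the rule; the last vowel is.
"nabbarpih" has last vowel 'i'. The one such stem in the data (pakivig → paunkivig) inserts -un- after the first vowel (as do wibowah, pihditod), so the same rule applies.
The other pattern: stems whose last vowel is 'e' change the last vowel to 'o'.
So nabbarpih → naunbbarpih.

naunbbarpih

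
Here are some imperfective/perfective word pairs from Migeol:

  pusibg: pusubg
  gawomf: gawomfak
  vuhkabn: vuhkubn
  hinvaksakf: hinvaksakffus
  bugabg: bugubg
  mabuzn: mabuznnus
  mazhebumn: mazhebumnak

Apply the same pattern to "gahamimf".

gahamimfak

mazhebumn and vuhkabn both end in -n yet inflect differently (mazhebumnak, vuhkubn), so the final letter is not what conditions the rule; the second-to-last letter is.
"gahamimf" has second-to-last letter 'm'. The stems whose second-to-last letter is 'm' (gawomf → gawomfak, mazhebumn → mazhebumnak) add -ak.
The other patterns: stems whose second-to-last letter is 'b' change the last vowel to 'u'; stems whose second-to-last letter is 'k' or 'z' double the final consonant and add -us.
So gahamimf → gahamimfak.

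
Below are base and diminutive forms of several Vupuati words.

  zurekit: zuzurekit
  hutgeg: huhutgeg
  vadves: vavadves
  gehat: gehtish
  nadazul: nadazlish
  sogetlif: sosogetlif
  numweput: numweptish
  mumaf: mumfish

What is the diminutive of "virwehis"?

vivirwehis

gehat and zurekit both end in -t yet inflect differently (gehtish, zuzurekit), so the final letter is not what conditions the rule; the last vowel is.
"virwehis" has last vowel 'i'. The stems whose last vowel is 'i' (zurekit → zuzurekit, sogetlif → sosogetlif) repeat the first consonant+vowel as a prefix.
So virwehis → vivirwehis.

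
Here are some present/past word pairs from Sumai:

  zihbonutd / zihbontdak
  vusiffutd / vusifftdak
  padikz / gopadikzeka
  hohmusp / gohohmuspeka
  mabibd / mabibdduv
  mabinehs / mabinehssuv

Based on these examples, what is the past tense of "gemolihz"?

zihbonutd and mabibd both end in -d yet inflect differently (zihbontdak, mabibdduv), so the final letter is not what conditions the rule; the second-to-last letter is.
"gemolihz" has second-to-last letter 'h'. The one such stem in the data (mabinehs → mabinehssuv) doubles the final consonant and adds -uv (as does mabibd), so the same rule applies.
So gemolihz → gemolihzzuv.

gemolihzzuv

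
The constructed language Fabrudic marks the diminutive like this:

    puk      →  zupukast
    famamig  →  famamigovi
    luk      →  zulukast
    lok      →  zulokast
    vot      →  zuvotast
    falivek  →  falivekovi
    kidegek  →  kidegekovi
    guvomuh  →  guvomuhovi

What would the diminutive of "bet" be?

kidegek and luk both end in -k yet inflect differently (kidegekovi, zulukast), so the final letter is not what conditions the rule; the number of vowels is.
"bet" has 1 vowel. The stems with 1 vowel (luk → zulukast, lok → zulokast, puk → zupukast) add zu- … -ast around the stem.
So bet → zubetast.

zubetast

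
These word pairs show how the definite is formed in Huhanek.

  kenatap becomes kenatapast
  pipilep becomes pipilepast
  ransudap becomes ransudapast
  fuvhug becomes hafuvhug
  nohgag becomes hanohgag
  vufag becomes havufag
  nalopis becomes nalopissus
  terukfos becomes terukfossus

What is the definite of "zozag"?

hazozag

"zozag" ends in -g. The stems ending in -g (fuvhug → hafuvhug, nohgag → hanohgag, vufag → havufag) add the prefix ha-.
The other patterns: stems ending in -p add -ast; stems ending in -s double the final consonant and add -us.
So zozag → hazozag.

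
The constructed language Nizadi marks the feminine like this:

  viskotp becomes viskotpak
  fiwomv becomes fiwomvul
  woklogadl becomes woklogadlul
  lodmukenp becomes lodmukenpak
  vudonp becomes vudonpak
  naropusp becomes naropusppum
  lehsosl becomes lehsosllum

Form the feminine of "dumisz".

"dumisz" has second-to-last letter 's'. The stems whose second-to-last letter is 's' (lehsosl → lehsosllum, naropusp → naropusppum) double the final consonant and add -um.
The other patterns: stems whose second-to-last letter is 'd' or 'm' add -ul; stems whose second-to-last letter is 'n' or 't' add -ak.
So dumisz → dumiszzum.

dumiszzum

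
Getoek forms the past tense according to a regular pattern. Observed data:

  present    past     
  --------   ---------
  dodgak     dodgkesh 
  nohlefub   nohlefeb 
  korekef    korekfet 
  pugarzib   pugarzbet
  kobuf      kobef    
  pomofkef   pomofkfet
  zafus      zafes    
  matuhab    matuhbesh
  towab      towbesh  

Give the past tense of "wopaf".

wopfesh

"wopaf" has last vowel 'a'. The stems whose last vowel is 'a' (dodgak → dodgkesh, towab → towbesh, matuhab → matuhbesh) delete the last vowel and add -esh.
The other patterns: stems whose last vowel is 'e' or 'i' delete the last vowel and add -et; stems whose last vowel is 'u' change the last vowel to 'e'.
So wopaf → wopfesh.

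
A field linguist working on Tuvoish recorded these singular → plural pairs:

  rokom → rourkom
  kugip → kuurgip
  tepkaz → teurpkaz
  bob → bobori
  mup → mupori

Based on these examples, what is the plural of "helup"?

heurlup

"helup" has 2 vowels. The stems with 2 vowels (rokom → rourkom, kugip → kuurgip, tepkaz → teurpkaz) insert -ur- after the first vowel.
So helup → heurlup.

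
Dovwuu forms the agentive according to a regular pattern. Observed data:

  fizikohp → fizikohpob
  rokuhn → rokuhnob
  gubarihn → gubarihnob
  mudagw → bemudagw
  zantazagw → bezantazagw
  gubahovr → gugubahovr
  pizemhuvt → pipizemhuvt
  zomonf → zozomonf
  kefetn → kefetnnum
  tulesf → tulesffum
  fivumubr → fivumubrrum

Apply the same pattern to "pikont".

rokuhn and kefetn both end in -n yet inflect differently (rokuhnob, kefetnnum), so the final letter is not what conditions the rule; the second-to-last letter is.
"pikont" has second-to-last letter 'n'. The one such stem in the data (zomonf → zozomonf) repeats the first consonant+vowel as a prefix (as do gubahovr, pizemhuvt), so the same rule applies.
So pikont → pipikont.

pipikont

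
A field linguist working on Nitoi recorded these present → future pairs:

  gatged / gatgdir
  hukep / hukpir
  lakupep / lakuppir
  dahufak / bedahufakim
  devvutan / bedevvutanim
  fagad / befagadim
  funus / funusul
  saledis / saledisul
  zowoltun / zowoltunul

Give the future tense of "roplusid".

gatged and fagad both end in -d yet inflect differently (gatgdir, befagadim), so the final letter is not what conditions the rule; the last vowel is.
"roplusid" has last vowel 'i'. The one such stem in the data (saledis → saledisul) adds -ul, so the same rule applies.
The other patterns: stems whose last vowel is 'e' delete the last vowel and add -ir; stems whose last vowel is 'a' add be- … -im around the stem.
So roplusid → roplusidul.

roplusidul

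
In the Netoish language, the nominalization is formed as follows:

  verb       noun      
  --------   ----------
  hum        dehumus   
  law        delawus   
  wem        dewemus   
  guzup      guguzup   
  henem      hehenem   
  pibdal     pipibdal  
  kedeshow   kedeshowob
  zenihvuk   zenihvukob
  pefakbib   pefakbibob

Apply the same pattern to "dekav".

dedekav

hum and henem both end in -m yet inflect differently (dehumus, hehenem), so the final letter is not what conditions the rule; the number of vowels is.
"dekav" has 2 vowels. The stems with 2 vowels (guzup → guguzup, henem → hehenem, pibdal → pipibdal) repeat the first consonant+vowel as a prefix.
The other patterns: stems with 1 vowel add de- … -us around the stem; stems with 3 vowels add -ob.
So dekav → dedekav.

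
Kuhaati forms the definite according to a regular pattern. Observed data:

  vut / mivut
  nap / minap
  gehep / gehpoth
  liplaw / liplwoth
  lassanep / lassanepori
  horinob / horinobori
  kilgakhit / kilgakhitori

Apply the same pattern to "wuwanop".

nap and gehep both end in -p yet inflect differently (minap, gehpoth), so the final letter is not what conditions the rule; the number of vowels is.
"wuwanop" has 3 vowels. The stems with 3 vowels (lassanep → lassanepori, horinob → horinobori, kilgakhit → kilgakhitori) add -ori.
The other patterns: stems with 1 vowel add the prefix mi-; stems with 2 vowels delete the last vowel and add -oth.
So wuwanop → wuwanopori.

wuwanopori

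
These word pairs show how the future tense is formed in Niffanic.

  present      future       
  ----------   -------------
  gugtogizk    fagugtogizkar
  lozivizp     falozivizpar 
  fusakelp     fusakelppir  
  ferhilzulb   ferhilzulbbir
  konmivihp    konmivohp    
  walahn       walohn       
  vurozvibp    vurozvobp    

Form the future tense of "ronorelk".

lozivizp and fusakelp both end in -p yet inflect differently (falozivizpar, fusakelppir), so the final letter is not what conditions the rule; the second-to-last letter is.
"ronorelk" has second-to-last letter 'l'. The stems whose second-to-last letter is 'l' (fusakelp → fusakelppir, ferhilzulb → ferhilzulbbir) double the final consonant and add -ir.
The other patterns: stems whose second-to-last letter is 'z' add fa- … -ar around the stem; stems whose second-to-last letter is 'b' or 'h' change the last vowel to 'o'.
So ronorelk → ronorelkkir.

ronorelkkir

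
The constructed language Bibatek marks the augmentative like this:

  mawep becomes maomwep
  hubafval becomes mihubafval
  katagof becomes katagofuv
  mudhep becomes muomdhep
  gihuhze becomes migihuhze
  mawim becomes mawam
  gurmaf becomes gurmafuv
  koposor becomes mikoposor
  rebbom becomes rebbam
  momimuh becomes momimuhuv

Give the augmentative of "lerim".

"lerim" ends in -m. The stems ending in -m (rebbom → rebbam, mawim → mawam) change the last vowel to 'a'.
The other patterns: stems ending in -f or -h add -uv; stems ending in -p insert -om- after the first vowel; stems ending in -e, -l or -r add the prefix mi-.
So lerim → leram.

leram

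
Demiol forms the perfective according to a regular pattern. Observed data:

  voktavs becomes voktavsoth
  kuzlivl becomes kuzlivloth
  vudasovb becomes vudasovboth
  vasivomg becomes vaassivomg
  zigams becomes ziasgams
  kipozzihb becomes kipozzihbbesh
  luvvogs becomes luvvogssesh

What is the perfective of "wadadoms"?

waasdadoms

"wadadoms" has second-to-last letter 'm'. The stems whose second-to-last letter is 'm' (vasivomg → vaassivomg, zigams → ziasgams) insert -as- after the first vowel.
So wadadoms → waasdadoms.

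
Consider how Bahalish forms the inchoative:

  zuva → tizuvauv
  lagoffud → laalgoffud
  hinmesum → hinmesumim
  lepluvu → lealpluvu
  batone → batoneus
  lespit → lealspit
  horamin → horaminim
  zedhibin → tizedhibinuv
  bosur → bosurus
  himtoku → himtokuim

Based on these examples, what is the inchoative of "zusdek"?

tizusdekuv

zedhibin and horamin both end in -n yet inflect differently (tizedhibinuv, horaminim), so the final letter is not what conditions the rule; the first letter is.
"zusdek" begins with z-. The stems beginning with z- (zuva → tizuvauv, zedhibin → tizedhibinuv) add ti- … -uv around the stem.
The other patterns: stems beginning with h- add -im; stems beginning with l- insert -al- after the first vowel; stems beginning with b- add -us.
So zusdek → tizusdekuv.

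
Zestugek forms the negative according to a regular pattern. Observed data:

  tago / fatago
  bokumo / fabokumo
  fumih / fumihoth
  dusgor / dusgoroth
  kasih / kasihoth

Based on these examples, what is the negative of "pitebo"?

tago and dusgor both have last vowel 'o' yet inflect differently (fatago, dusgoroth), so the last vowel is not what conditions the rule; the final letter is.
"pitebo" ends in -o. The stems ending in -o (tago → fatago, bokumo → fabokumo) add the prefix fa-.
So pitebo → fapitebo.

fapitebo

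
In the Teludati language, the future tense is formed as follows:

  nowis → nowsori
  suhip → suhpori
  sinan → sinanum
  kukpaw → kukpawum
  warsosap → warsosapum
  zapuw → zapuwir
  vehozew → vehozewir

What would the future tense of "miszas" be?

miszasum

suhip and warsosap both end in -p yet inflect differently (suhpori, warsosapum), so the final letter is not what conditions the rule; the last vowel is.
"miszas" has last vowel 'a'. The stems whose last vowel is 'a' (sinan → sinanum, kukpaw → kukpawum, warsosap → warsosapum) add -um.
So miszas → miszasum.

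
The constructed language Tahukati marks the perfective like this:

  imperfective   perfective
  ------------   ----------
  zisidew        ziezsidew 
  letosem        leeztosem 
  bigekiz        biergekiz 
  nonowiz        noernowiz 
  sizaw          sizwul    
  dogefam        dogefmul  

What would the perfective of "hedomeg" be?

zisidew and sizaw both end in -w yet inflect differently (ziezsidew, sizwul), so the final letter is not what conditions the rule; the last vowel is.
"hedomeg" has last vowel 'e'. The stems whose last vowel is 'e' (zisidew → ziezsidew, letosem → leeztosem) insert -ez- after the first vowel.
The other patterns: stems whose last vowel is 'i' insert -er- after the first vowel; stems whose last vowel is 'a' delete the last vowel and add -ul.
So hedomeg → heezdomeg.

heezdomeg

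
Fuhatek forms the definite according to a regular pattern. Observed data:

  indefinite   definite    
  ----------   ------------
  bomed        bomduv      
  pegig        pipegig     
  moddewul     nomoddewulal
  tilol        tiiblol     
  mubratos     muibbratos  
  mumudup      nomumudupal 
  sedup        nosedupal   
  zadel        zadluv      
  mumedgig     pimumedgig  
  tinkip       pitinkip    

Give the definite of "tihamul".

tilol and zadel both end in -l yet inflect differently (tiiblol, zadluv), so the final letter is not what conditions the rule; the last vowel is.
"tihamul" has last vowel 'u'. The stems whose last vowel is 'u' (moddewul → nomoddewulal, mumudup → nomumudupal, sedup → nosedupal) add no- … -al around the stem.
So tihamul → notihamulal.

notihamulal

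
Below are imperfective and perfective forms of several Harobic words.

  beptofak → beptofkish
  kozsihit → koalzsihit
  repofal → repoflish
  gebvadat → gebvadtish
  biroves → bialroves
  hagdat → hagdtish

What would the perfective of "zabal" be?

zablish

gebvadat and kozsihit both end in -t yet inflect differently (gebvadtish, koalzsihit), so the final letter is not what conditions the rule; the last vowel is.
"zabal" has last vowel 'a'. The stems whose last vowel is 'a' (repofal → repoflish, beptofak → beptofkish, gebvadat → gebvadtish) delete the last vowel and add -ish.
The other pattern: stems whose last vowel is 'e' or 'i' insert -al- after the first vowel.
So zabal → zablish.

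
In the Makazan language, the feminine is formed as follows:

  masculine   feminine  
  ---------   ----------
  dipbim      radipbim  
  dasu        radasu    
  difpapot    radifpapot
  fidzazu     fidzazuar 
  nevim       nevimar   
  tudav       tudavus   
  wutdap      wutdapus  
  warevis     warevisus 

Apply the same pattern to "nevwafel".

"nevwafel" begins with n-. The one such stem in the data (nevim → nevimar) adds -ar, so the same rule applies.
So nevwafel → nevwafelar.

nevwafelar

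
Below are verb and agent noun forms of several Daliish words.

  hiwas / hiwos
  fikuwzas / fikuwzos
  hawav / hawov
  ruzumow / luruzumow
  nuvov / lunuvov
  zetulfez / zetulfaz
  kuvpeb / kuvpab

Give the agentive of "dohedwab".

dohedwob

"dohedwab" has last vowel 'a'. The stems whose last vowel is 'a' (hiwas → hiwos, fikuwzas → fikuwzos, hawav → hawov) change the last vowel to 'o'.
So dohedwab → dohedwob.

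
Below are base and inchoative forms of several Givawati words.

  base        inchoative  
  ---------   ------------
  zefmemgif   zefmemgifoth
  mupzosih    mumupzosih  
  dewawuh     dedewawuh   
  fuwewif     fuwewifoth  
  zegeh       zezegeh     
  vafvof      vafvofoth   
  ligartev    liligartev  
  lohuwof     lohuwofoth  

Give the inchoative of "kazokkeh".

fuwewif and mupzosih both have last vowel 'i' yet inflect differently (fuwewifoth, mumupzosih), so the last vowel is not what conditions the rule; the final letter is.
"kazokkeh" ends in -h. The stems ending in -h (zegeh → zezegeh, mupzosih → mumupzosih, dewawuh → dedewawuh) repeat the first consonant+vowel as a prefix.
The other pattern: stems ending in -f add -oth.
So kazokkeh → kakazokkeh.

kakazokkeh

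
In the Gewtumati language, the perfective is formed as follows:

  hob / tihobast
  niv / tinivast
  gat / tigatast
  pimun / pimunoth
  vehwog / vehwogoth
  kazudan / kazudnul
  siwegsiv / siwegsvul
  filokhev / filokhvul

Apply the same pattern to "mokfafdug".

"mokfafdug" has 3 vowels. The stems with 3 vowels (kazudan → kazudnul, siwegsiv → siwegsvul, filokhev → filokhvul) delete the last vowel and add -ul.
So mokfafdug → mokfafdgul.

mokfafdgul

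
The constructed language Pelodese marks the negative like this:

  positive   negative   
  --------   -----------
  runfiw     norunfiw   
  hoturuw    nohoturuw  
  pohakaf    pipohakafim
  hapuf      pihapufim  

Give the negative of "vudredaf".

pivudredafim

hoturuw and hapuf both have last vowel 'u' yet inflect differently (nohoturuw, pihapufim), so the last vowel is not what conditions the rule; the final letter is.
"vudredaf" ends in -f. The stems ending in -f (pohakaf → pipohakafim, hapuf → pihapufim) add pi- … -im around the stem.
So vudredaf → pivudredafim.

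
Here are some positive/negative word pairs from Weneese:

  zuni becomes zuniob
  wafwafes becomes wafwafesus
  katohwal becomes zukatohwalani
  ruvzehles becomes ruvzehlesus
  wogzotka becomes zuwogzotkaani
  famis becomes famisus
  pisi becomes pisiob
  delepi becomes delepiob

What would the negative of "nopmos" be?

"nopmos" ends in -s. The stems ending in -s (famis → famisus, wafwafes → wafwafesus, ruvzehles → ruvzehlesus) add -us.
So nopmos → nopmosus.

nopmosus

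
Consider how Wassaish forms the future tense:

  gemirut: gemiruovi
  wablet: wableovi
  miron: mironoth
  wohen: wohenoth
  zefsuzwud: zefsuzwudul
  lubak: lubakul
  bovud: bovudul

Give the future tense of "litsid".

"litsid" ends in -d. The stems ending in -d (zefsuzwud → zefsuzwudul, bovud → bovudul) add -ul.
The other patterns: stems ending in -t drop the final letter and add -ovi; stems ending in -n add -oth.
So litsid → litsidul.

litsidul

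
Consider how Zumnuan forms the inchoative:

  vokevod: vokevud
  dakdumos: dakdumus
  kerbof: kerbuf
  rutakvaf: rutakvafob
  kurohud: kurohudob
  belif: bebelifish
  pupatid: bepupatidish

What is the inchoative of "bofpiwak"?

bofpiwakob

kerbof and rutakvaf both end in -f yet inflect differently (kerbuf, rutakvafob), so the final letter is not what conditions the rule; the last vowel is.
"bofpiwak" has last vowel 'a'. The one such stem in the data (rutakvaf → rutakvafob) adds -ob, so the same rule applies.
So bofpiwak → bofpiwakob.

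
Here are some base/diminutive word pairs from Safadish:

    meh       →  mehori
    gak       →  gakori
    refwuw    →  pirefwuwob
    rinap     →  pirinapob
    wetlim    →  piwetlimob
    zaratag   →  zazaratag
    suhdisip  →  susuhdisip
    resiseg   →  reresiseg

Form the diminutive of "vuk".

vukori

rinap and suhdisip both end in -p yet inflect differently (pirinapob, susuhdisip), so the final letter is not what conditions the rule; the number of vowels is.
"vuk" has 1 vowel. The stems with 1 vowel (meh → mehori, gak → gakori) add -ori.
The other patterns: stems with 2 vowels add pi- … -ob around the stem; stems with 3 vowels repeat the first consonant+vowel as a prefix.
So vuk → vukori.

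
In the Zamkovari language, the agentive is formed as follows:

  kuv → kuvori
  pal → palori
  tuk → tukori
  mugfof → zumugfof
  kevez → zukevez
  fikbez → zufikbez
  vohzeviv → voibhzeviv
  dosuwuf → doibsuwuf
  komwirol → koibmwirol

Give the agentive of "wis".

wisori

kuv and vohzeviv both end in -v yet inflect differently (kuvori, voibhzeviv), so the final letter is not what conditions the rule; the number of vowels is.
"wis" has 1 vowel. The stems with 1 vowel (kuv → kuvori, pal → palori, tuk → tukori) add -ori.
The other patterns: stems with 2 vowels add the prefix zu-; stems with 3 vowels insert -ib- after the first vowel.
So wis → wisori.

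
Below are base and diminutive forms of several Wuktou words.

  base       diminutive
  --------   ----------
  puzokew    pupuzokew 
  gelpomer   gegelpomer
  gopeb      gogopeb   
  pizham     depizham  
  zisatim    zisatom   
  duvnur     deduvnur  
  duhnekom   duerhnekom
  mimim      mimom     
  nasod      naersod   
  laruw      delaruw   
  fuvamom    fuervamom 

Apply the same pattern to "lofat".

delofat

zisatim and pizham both end in -m yet inflect differently (zisatom, depizham), so the final letter is not what conditions the rule; the last vowel is.
"lofat" has last vowel 'a'. The one such stem in the data (pizham → depizham) adds the prefix de-, so the same rule applies.
The other patterns: stems whose last vowel is 'i' change the last vowel to 'o'; stems whose last vowel is 'o' insert -er- after the first vowel; stems whose last vowel is 'e' repeat the first consonant+vowel as a prefix.
So lofat → delofat.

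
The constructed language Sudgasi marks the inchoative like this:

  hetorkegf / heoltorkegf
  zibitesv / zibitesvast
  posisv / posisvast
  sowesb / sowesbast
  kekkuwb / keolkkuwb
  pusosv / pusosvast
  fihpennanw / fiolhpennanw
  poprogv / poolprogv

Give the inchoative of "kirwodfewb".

kiolrwodfewb

sowesb and kekkuwb both end in -b yet inflect differently (sowesbast, keolkkuwb), so the final letter is not what conditions the rule; the second-to-last letter is.
"kirwodfewb" has second-to-last letter 'w'. The one such stem in the data (kekkuwb → keolkkuwb) inserts -ol- after the first vowel (as do hetorkegf, fihpennanw), so the same rule applies.
So kirwodfewb → kiolrwodfewb.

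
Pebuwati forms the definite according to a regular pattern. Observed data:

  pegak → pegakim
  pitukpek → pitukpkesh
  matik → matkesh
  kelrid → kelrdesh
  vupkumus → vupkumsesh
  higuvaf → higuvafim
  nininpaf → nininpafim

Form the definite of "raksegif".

raksegfesh

pegak and matik both end in -k yet inflect differently (pegakim, matkesh), so the final letter is not what conditions the rule; the last vowel is.
"raksegif" has last vowel 'i'. The stems whose last vowel is 'i' (matik → matkesh, kelrid → kelrdesh) delete the last vowel and add -esh.
So raksegif → raksegfesh.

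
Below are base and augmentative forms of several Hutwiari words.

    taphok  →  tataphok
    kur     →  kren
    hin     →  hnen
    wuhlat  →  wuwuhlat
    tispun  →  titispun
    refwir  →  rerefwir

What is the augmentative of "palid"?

papalid

hin and tispun both end in -n yet inflect differently (hnen, titispun), so the final letter is not what conditions the rule; the number of vowels is.
"palid" has 2 vowels. The stems with 2 vowels (tispun → titispun, taphok → tataphok, refwir → rerefwir) repeat the first consonant+vowel as a prefix.
The other pattern: stems with 1 vowel delete the last vowel and add -en.
So palid → papalid.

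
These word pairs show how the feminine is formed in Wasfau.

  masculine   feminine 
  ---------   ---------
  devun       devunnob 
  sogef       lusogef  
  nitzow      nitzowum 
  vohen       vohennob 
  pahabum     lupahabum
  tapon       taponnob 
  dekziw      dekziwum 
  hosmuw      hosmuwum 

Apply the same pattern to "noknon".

noknonnob

"noknon" ends in -n. The stems ending in -n (devun → devunnob, vohen → vohennob, tapon → taponnob) double the final consonant and add -ob.
The other patterns: stems ending in -w add -um; stems ending in -f or -m add the prefix lu-.
So noknon → noknonnob.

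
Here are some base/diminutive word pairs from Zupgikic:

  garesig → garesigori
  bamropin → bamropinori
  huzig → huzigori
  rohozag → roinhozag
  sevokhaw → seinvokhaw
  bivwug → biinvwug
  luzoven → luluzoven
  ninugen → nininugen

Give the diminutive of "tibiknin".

garesig and rohozag both end in -g yet inflect differently (garesigori, roinhozag), so the final letter is not what conditions the rule; the last vowel is.
"tibiknin" has last vowel 'i'. The stems whose last vowel is 'i' (garesig → garesigori, bamropin → bamropinori, huzig → huzigori) add -ori.
So tibiknin → tibikninori.

tibikninori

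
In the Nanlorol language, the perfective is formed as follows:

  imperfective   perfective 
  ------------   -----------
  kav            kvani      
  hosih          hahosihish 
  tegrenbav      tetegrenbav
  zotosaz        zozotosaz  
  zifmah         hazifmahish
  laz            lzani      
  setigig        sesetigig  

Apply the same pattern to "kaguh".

"kaguh" has 2 vowels. The stems with 2 vowels (zifmah → hazifmahish, hosih → hahosihish) add ha- … -ish around the stem.
So kaguh → hakaguhish.

hakaguhish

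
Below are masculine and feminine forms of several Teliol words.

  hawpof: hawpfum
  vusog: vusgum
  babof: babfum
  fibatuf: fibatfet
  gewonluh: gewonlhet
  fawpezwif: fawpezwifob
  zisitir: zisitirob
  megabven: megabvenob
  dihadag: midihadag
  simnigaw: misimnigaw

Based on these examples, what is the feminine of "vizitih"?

"vizitih" has last vowel 'i'. The stems whose last vowel is 'i' (fawpezwif → fawpezwifob, zisitir → zisitirob) add -ob.
So vizitih → vizitihob.

vizitihob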